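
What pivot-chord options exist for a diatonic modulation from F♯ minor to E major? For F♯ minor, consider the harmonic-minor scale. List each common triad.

F♯m

Triads in F♯ minor (harmonic minor): F♯m (i), G♯dim (ii°), Aaug (III+), Bm (iv), C♯ (V), D (VI), E♯dim (vii°).
Triads in E major: E (I), F♯m (ii), G♯m (iii), A (IV), B (V), C♯m (vi), D♯dim (vii°).
Shared triads with their functions: F♯m (i in F♯ minor, ii in E major).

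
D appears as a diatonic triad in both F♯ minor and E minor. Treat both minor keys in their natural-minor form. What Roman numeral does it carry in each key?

The scale of F♯ minor (natural minor) is F♯ G♯ A B C♯ D E; D is degree 6, and the triad built there (D-F♯-A) is major, so it is VI.
The scale of E minor (natural minor) is E F♯ G A B C D; D is degree 7, and the triad built there (D-F♯-A) is major, so it is VII.

VI in F♯ minor; VII in E minor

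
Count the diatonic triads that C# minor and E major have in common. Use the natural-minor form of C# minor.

Diatonic triads of C# minor (natural minor): C# minor (i), D# diminished (ii°), E major (III), F# minor (iv), G# minor (v), A major (VI), B major (VII).
Diatonic triads of E major: E major (I), F# minor (ii), G# minor (iii), A major (IV), B major (V), C# minor (vi), D# diminished (vii°).
Matching root and quality in both lists: C# minor, D# diminished, E major, F# minor, G# minor, A major, B major.
That gives 7 common triads.

7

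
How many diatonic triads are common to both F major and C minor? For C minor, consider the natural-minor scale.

2

Diatonic triads of F major: F (I), Gm (ii), Am (iii), Bb (IV), C (V), Dm (vi), Edim (vii°).
Diatonic triads of C minor (natural minor): Cm (i), Ddim (ii°), Eb (III), Fm (iv), Gm (v), Ab (VI), Bb (VII).
Matching root and quality in both lists: Gm, Bb.
That gives 2 common triads.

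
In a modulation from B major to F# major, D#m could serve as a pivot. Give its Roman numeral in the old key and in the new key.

The scale of B major is B C# D# E F# G# A#; D# is degree 3, and the triad built there (D#-F#-A#) is minor, so it is iii.
The scale of F# major is F# G# A# B C# D# E#; D# is degree 6, and the triad built there (D#-F#-A#) is minor, so it is vi.

iii in B major; vi in F# major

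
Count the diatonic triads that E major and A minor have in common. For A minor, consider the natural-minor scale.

0

Diatonic triads of E major: E (I), F#m (ii), G#m (iii), A (IV), B (V), C#m (vi), D#dim (vii°).
Diatonic triads of A minor (natural minor): Am (i), Bdim (ii°), C (III), Dm (iv), Em (v), F (VI), G (VII).
No triad has the same root and quality in both keys.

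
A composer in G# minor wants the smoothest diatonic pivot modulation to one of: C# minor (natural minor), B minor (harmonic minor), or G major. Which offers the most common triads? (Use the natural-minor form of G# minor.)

C# minor

Triads of G# minor (natural minor): G# minor (i), A# diminished (ii°), B major (III), C# minor (iv), D# minor (v), E major (VI), F# major (VII).
C# minor (natural minor) shares 4: G#m, B, C#m, E.
B minor (harmonic minor) shares 2: A#dim, F#.
G major shares 0: none.
The most common triads (4) are shared with C# minor.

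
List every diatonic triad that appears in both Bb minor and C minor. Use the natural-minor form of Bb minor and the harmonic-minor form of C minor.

Triads in Bb minor (natural minor): Bb minor (i), C diminished (ii°), Db major (III), Eb minor (iv), F minor (v), Gb major (VI), Ab major (VII).
Triads in C minor (harmonic minor): C minor (i), D diminished (ii°), Eb augmented (III+), F minor (iv), G major (V), Ab major (VI), B diminished (vii°).
Shared triads with their functions: F minor (v in Bb minor, iv in C minor); Ab major (VII in Bb minor, VI in C minor).

Fm, Ab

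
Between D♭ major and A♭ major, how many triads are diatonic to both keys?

4

Diatonic triads of D♭ major: D♭ major (I), E♭ minor (ii), F minor (iii), G♭ major (IV), A♭ major (V), B♭ minor (vi), C diminished (vii°).
Diatonic triads of A♭ major: A♭ major (I), B♭ minor (ii), C minor (iii), D♭ major (IV), E♭ major (V), F minor (vi), G diminished (vii°).
Matching root and quality in both lists: D♭ major, F minor, A♭ major, B♭ minor.
That gives 4 common triads.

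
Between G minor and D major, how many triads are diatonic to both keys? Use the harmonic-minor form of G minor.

Diatonic triads of G minor (harmonic minor): Gm (i), Adim (ii°), B♭aug (III+), Cm (iv), D (V), E♭ (VI), F♯dim (vii°).
Diatonic triads of D major: D (I), Em (ii), F♯m (iii), G (IV), A (V), Bm (vi), C♯dim (vii°).
Matching root and quality in both lists: D.
That gives 1 common triad.

1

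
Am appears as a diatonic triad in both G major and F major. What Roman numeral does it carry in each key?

The scale of G major is G A B C D E F♯; A is degree 2, and the triad built there (A-C-E) is minor, so it is ii.
The scale of F major is F G A B♭ C D E; A is degree 3, and the triad built there (A-C-E) is minor, so it is iii.

ii in G major; iii in F major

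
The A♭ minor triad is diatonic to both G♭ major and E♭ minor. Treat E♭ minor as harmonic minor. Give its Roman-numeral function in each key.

The scale of G♭ major is G♭ A♭ B♭ C♭ D♭ E♭ F; A♭ is degree 2, and the triad built there (A♭-C♭-E♭) is minor, so it is ii.
The scale of E♭ minor (harmonic minor) is E♭ F G♭ A♭ B♭ C♭ D; A♭ is degree 4, and the triad built there (A♭-C♭-E♭) is minor, so it is iv.

ii in G♭ major; iv in E♭ minor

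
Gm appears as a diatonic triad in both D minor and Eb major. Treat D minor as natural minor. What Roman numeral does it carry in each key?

The scale of D minor (natural minor) is D E F G A Bb C; G is degree 4, and the triad built there (G-Bb-D) is minor, so it is iv.
The scale of Eb major is Eb F G Ab Bb C D; G is degree 3, and the triad built there (G-Bb-D) is minor, so it is iii.

iv in D minor; iii in Eb major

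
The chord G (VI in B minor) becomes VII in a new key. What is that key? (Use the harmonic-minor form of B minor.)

A minor

The numeral VII denotes a major triad on scale degree 7. With G on degree 7, the tonic of the new key is A.
Degree 7 carries a major triad in natural-minor keys, so the destination is A minor.
Check: the diatonic triads of A minor (natural minor) are Am (i), Bdim (ii°), C (III), Dm (iv), Em (v), F (VI), G (VII) — G is indeed VII.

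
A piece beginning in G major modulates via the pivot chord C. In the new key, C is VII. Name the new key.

The numeral VII denotes a major triad on scale degree 7. With C on degree 7, the tonic of the new key is D.
Degree 7 carries a major triad in natural-minor keys, so the destination is D minor.
Check: the diatonic triads of D minor (natural minor) are Dm (i), Edim (ii°), F (III), Gm (iv), Am (v), Bb (VI), C (VII) — C is indeed VII.

D minor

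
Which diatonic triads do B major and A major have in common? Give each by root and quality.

C♯m, E

Triads in B major: B (I), C♯m (ii), D♯m (iii), E (IV), F♯ (V), G♯m (vi), A♯dim (vii°).
Triads in A major: A (I), Bm (ii), C♯m (iii), D (IV), E (V), F♯m (vi), G♯dim (vii°).
Shared triads with their functions: C♯m (ii in B major, iii in A major); E (IV in B major, V in A major).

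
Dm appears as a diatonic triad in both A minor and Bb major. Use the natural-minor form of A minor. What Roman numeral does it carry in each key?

iv in A minor; iii in Bb major

The scale of A minor (natural minor) is A B C D E F G; D is degree 4, and the triad built there (D-F-A) is minor, so it is iv.
The scale of Bb major is Bb C D Eb F G A; D is degree 3, and the triad built there (D-F-A) is minor, so it is iii.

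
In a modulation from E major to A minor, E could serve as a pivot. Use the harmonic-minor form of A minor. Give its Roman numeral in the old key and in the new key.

The scale of E major is E F♯ G♯ A B C♯ D♯; E is degree 1, and the triad built there (E-G♯-B) is major, so it is I.
The scale of A minor (harmonic minor) is A B C D E F G♯; E is degree 5, and the triad built there (E-G♯-B) is major, so it is V.

I in E major; V in A minor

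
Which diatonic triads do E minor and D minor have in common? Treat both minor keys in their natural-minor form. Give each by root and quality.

Triads in E minor (natural minor): Em (i), F#dim (ii°), G (III), Am (iv), Bm (v), C (VI), D (VII).
Triads in D minor (natural minor): Dm (i), Edim (ii°), F (III), Gm (iv), Am (v), Bb (VI), C (VII).
Shared triads with their functions: Am (iv in E minor, v in D minor); C (VI in E minor, VII in D minor).

Am, C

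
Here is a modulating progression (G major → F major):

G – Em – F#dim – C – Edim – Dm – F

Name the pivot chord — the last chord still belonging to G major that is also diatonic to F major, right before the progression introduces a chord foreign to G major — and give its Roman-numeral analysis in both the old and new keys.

C — IV in G major, V in F major

Chords diatonic to G major: G, Am, Bm, C, D, Em, F#dim.
Reading the progression, the first chord not in that set is Edim, so the modulation leaves G major there.
The chord immediately before Edim is C, which is diatonic to both keys: IV in G major and V in F major.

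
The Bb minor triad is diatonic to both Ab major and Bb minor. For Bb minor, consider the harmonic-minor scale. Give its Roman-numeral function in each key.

ii in Ab major; i in Bb minor

The scale of Ab major is Ab Bb C Db Eb F G; Bb is degree 2, and the triad built there (Bb-Db-F) is minor, so it is ii.
The scale of Bb minor (harmonic minor) is Bb C Db Eb F Gb A; Bb is degree 1, and the triad built there (Bb-Db-F) is minor, so it is i.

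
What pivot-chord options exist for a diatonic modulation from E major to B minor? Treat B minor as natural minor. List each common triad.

F♯m, A

Triads in E major: E (I), F♯m (ii), G♯m (iii), A (IV), B (V), C♯m (vi), D♯dim (vii°).
Triads in B minor (natural minor): Bm (i), C♯dim (ii°), D (III), Em (iv), F♯m (v), G (VI), A (VII).
Shared triads with their functions: F♯m (ii in E major, v in B minor); A (IV in E major, VII in B minor).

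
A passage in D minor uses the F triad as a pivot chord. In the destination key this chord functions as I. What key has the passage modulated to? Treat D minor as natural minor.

The numeral I denotes a major triad on scale degree 1. With F on degree 1, the tonic of the new key is F.
Degree 1 carries a major triad in major keys, so the destination is F major.
Check: the diatonic triads of F major are F (I), Gm (ii), Am (iii), B♭ (IV), C (V), Dm (vi), Edim (vii°) — F is indeed I.

F major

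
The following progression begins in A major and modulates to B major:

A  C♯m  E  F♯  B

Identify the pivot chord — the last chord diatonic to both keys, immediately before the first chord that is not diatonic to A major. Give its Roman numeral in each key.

Chords diatonic to A major: A, Bm, C♯m, D, E, F♯m, G♯dim.
Reading the progression, the first chord not in that set is F♯, so the modulation leaves A major there.
The chord immediately before F♯ is E, which is diatonic to both keys: V in A major and IV in B major.

E — V in A major, IV in B major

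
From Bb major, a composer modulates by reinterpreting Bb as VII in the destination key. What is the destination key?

The numeral VII denotes a major triad on scale degree 7. With Bb on degree 7, the tonic of the new key is C.
Degree 7 carries a major triad in natural-minor keys, so the destination is C minor.
Check: the diatonic triads of C minor (natural minor) are Cm (i), Ddim (ii°), Eb (III), Fm (iv), Gm (v), Ab (VI), Bb (VII) — Bb is indeed VII.

C minor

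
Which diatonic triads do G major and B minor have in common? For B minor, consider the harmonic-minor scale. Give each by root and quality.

Triads in G major: G (I), Am (ii), Bm (iii), C (IV), D (V), Em (vi), F#dim (vii°).
Triads in B minor (harmonic minor): Bm (i), C#dim (ii°), Daug (III+), Em (iv), F# (V), G (VI), A#dim (vii°).
Shared triads with their functions: G (I in G major, VI in B minor); Bm (iii in G major, i in B minor); Em (vi in G major, iv in B minor).

G, Bm, Em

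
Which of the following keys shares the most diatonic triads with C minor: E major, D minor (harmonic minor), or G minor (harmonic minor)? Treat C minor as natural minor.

G minor

Triads of C minor (natural minor): C minor (i), D diminished (ii°), Eb major (III), F minor (iv), G minor (v), Ab major (VI), Bb major (VII).
E major shares 0: none.
D minor (harmonic minor) shares 2: Gm, Bb.
G minor (harmonic minor) shares 3: Cm, Eb, Gm.
The most common triads (3) are shared with G minor.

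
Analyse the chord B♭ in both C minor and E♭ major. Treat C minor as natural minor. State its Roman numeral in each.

VII in C minor; V in E♭ major

The scale of C minor (natural minor) is C D E♭ F G A♭ B♭; B♭ is degree 7, and the triad built there (B♭-D-F) is major, so it is VII.
The scale of E♭ major is E♭ F G A♭ B♭ C D; B♭ is degree 5, and the triad built there (B♭-D-F) is major, so it is V.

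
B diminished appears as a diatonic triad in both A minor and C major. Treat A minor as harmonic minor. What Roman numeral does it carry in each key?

The scale of A minor (harmonic minor) is A B C D E F G♯; B is degree 2, and the triad built there (B-D-F) is diminished, so it is ii°.
The scale of C major is C D E F G A B; B is degree 7, and the triad built there (B-D-F) is diminished, so it is vii°.

ii° in A minor; vii° in C major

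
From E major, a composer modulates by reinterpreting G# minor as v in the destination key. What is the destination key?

C# minor

The numeral v denotes a minor triad on scale degree 5. With G# on degree 5, the tonic of the new key is C#.
Degree 5 carries a minor triad in natural-minor keys, so the destination is C# minor.
Check: the diatonic triads of C# minor (natural minor) are C#m (i), D#dim (ii°), E (III), F#m (iv), G#m (v), A (VI), B (VII) — G# minor is indeed v.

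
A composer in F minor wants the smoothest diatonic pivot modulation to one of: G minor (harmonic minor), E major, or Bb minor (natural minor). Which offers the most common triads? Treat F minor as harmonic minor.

Bb minor

Triads of F minor (harmonic minor): F minor (i), G diminished (ii°), Ab augmented (III+), Bb minor (iv), C major (V), Db major (VI), E diminished (vii°).
G minor (harmonic minor) shares 0: none.
E major shares 0: none.
Bb minor (natural minor) shares 3: Fm, Bbm, Db.
The most common triads (3) are shared with Bb minor.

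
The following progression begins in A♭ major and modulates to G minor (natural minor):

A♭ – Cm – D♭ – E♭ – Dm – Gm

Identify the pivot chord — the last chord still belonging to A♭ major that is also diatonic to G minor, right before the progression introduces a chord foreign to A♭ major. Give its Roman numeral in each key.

E♭ — V in A♭ major, VI in G minor

Chords diatonic to A♭ major: A♭, B♭m, Cm, D♭, E♭, Fm, Gdim.
Reading the progression, the first chord not in that set is Dm, so the modulation leaves A♭ major there.
The chord immediately before Dm is E♭, which is diatonic to both keys: V in A♭ major and VI in G minor.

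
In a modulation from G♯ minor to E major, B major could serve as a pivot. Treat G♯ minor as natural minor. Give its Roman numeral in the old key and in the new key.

The scale of G♯ minor (natural minor) is G♯ A♯ B C♯ D♯ E F♯; B is degree 3, and the triad built there (B-D♯-F♯) is major, so it is III.
The scale of E major is E F♯ G♯ A B C♯ D♯; B is degree 5, and the triad built there (B-D♯-F♯) is major, so it is V.

III in G♯ minor; V in E major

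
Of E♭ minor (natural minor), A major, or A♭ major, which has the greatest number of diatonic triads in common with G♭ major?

Triads of G♭ major: G♭ major (I), A♭ minor (ii), B♭ minor (iii), C♭ major (IV), D♭ major (V), E♭ minor (vi), F diminished (vii°).
E♭ minor (natural minor) shares 7: G♭, A♭m, B♭m, C♭, D♭, E♭m, Fdim.
A major shares 0: none.
A♭ major shares 2: B♭m, D♭.
The most common triads (7) are shared with E♭ minor.

E♭ minor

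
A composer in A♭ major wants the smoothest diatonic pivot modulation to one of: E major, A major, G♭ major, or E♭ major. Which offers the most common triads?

E♭ major

Triads of A♭ major: A♭ (I), B♭m (ii), Cm (iii), D♭ (IV), E♭ (V), Fm (vi), Gdim (vii°).
E major shares 0: none.
A major shares 0: none.
G♭ major shares 2: B♭m, D♭.
E♭ major shares 4: A♭, Cm, E♭, Fm.
The most common triads (4) are shared with E♭ major.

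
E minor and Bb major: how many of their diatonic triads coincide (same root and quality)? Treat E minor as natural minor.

Diatonic triads of E minor (natural minor): E minor (i), F# diminished (ii°), G major (III), A minor (iv), B minor (v), C major (VI), D major (VII).
Diatonic triads of Bb major: Bb major (I), C minor (ii), D minor (iii), Eb major (IV), F major (V), G minor (vi), A diminished (vii°).
No triad has the same root and quality in both keys.

0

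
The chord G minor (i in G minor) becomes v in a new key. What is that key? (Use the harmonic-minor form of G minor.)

C minor

The numeral v denotes a minor triad on scale degree 5. With G on degree 5, the tonic of the new key is C.
Degree 5 carries a minor triad in natural-minor keys, so the destination is C minor.
Check: the diatonic triads of C minor (natural minor) are Cm (i), Ddim (ii°), Eb (III), Fm (iv), Gm (v), Ab (VI), Bb (VII) — G minor is indeed v.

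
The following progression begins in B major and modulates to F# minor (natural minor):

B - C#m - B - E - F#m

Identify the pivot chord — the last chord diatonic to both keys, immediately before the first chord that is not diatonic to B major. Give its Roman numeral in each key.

Chords diatonic to B major: B, C#m, D#m, E, F#, G#m, A#dim.
Reading the progression, the first chord not in that set is F#m, so the modulation leaves B major there.
The chord immediately before F#m is E, which is diatonic to both keys: IV in B major and VII in F# minor.

E — IV in B major, VII in F# minor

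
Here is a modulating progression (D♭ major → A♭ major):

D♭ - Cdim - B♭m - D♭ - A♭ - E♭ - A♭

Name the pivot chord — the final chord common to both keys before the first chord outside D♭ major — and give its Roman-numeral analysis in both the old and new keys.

Chords diatonic to D♭ major: D♭, E♭m, Fm, G♭, A♭, B♭m, Cdim.
Reading the progression, the first chord not in that set is E♭, so the modulation leaves D♭ major there.
The chord immediately before E♭ is A♭, which is diatonic to both keys: V in D♭ major and I in A♭ major.

A♭ — V in D♭ major, I in A♭ major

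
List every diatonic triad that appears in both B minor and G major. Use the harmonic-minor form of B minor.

Triads in B minor (harmonic minor): B minor (i), C# diminished (ii°), D augmented (III+), E minor (iv), F# major (V), G major (VI), A# diminished (vii°).
Triads in G major: G major (I), A minor (ii), B minor (iii), C major (IV), D major (V), E minor (vi), F# diminished (vii°).
Shared triads with their functions: B minor (i in B minor, iii in G major); E minor (iv in B minor, vi in G major); G major (VI in B minor, I in G major).

Bm, Em, G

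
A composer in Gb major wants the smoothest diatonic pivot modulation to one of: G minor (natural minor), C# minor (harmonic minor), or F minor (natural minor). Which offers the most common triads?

Triads of Gb major: Gb major (I), Ab minor (ii), Bb minor (iii), Cb major (IV), Db major (V), Eb minor (vi), F diminished (vii°).
G minor (natural minor) shares 0: none.
C# minor (harmonic minor) shares 0: none.
F minor (natural minor) shares 2: Bbm, Db.
The most common triads (2) are shared with F minor.

F minor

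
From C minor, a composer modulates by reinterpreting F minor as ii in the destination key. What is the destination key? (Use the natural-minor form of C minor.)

The numeral ii denotes a minor triad on scale degree 2. With F on degree 2, the tonic of the new key is Eb.
Degree 2 carries a minor triad in major keys, so the destination is Eb major.
Check: the diatonic triads of Eb major are Eb (I), Fm (ii), Gm (iii), Ab (IV), Bb (V), Cm (vi), Ddim (vii°) — F minor is indeed ii.

Eb major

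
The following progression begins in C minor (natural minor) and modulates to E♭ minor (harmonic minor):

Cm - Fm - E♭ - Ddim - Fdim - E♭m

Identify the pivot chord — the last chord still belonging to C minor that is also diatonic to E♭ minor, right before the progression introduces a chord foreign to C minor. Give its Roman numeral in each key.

Ddim — ii° in C minor, vii° in E♭ minor

Chords diatonic to C minor: Cm, Ddim, E♭, Fm, Gm, A♭, B♭.
Reading the progression, the first chord not in that set is Fdim, so the modulation leaves C minor there.
The chord immediately before Fdim is Ddim, which is diatonic to both keys: ii° in C minor and vii° in E♭ minor.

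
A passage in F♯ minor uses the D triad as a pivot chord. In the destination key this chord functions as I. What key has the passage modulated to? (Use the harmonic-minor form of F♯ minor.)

The numeral I denotes a major triad on scale degree 1. With D on degree 1, the tonic of the new key is D.
Degree 1 carries a major triad in major keys, so the destination is D major.
Check: the diatonic triads of D major are D (I), Em (ii), F♯m (iii), G (IV), A (V), Bm (vi), C♯dim (vii°) — D is indeed I.

D major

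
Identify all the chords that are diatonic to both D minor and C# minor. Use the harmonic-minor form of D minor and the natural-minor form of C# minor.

Triads in D minor (harmonic minor): Dm (i), Edim (ii°), Faug (III+), Gm (iv), A (V), Bb (VI), C#dim (vii°).
Triads in C# minor (natural minor): C#m (i), D#dim (ii°), E (III), F#m (iv), G#m (v), A (VI), B (VII).
Shared triads with their functions: A (V in D minor, VI in C# minor).

A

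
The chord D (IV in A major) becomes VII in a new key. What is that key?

E minor

The numeral VII denotes a major triad on scale degree 7. With D on degree 7, the tonic of the new key is E.
Degree 7 carries a major triad in natural-minor keys, so the destination is E minor.
Check: the diatonic triads of E minor (natural minor) are Em (i), F♯dim (ii°), G (III), Am (iv), Bm (v), C (VI), D (VII) — D is indeed VII.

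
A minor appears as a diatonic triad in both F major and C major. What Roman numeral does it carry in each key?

iii in F major; vi in C major

The scale of F major is F G A Bb C D E; A is degree 3, and the triad built there (A-C-E) is minor, so it is iii.
The scale of C major is C D E F G A B; A is degree 6, and the triad built there (A-C-E) is minor, so it is vi.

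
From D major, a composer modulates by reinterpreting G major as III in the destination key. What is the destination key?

E minor

The numeral III denotes a major triad on scale degree 3. With G on degree 3, the tonic of the new key is E.
Degree 3 carries a major triad in natural-minor keys, so the destination is E minor.
Check: the diatonic triads of E minor (natural minor) are Em (i), F#dim (ii°), G (III), Am (iv), Bm (v), C (VI), D (VII) — G major is indeed III.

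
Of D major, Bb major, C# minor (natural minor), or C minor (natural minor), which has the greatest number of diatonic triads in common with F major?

Bb major

Triads of F major: F (I), Gm (ii), Am (iii), Bb (IV), C (V), Dm (vi), Edim (vii°).
D major shares 0: none.
Bb major shares 4: F, Gm, Bb, Dm.
C# minor (natural minor) shares 0: none.
C minor (natural minor) shares 2: Gm, Bb.
The most common triads (4) are shared with Bb major.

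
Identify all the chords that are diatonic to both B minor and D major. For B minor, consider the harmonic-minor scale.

Triads in B minor (harmonic minor): Bm (i), C#dim (ii°), Daug (III+), Em (iv), F# (V), G (VI), A#dim (vii°).
Triads in D major: D (I), Em (ii), F#m (iii), G (IV), A (V), Bm (vi), C#dim (vii°).
Shared triads with their functions: Bm (i in B minor, vi in D major); C#dim (ii° in B minor, vii° in D major); Em (iv in B minor, ii in D major); G (VI in B minor, IV in D major).

Bm, C#dim, Em, G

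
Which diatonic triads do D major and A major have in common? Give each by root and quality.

Triads in D major: D major (I), E minor (ii), F♯ minor (iii), G major (IV), A major (V), B minor (vi), C♯ diminished (vii°).
Triads in A major: A major (I), B minor (ii), C♯ minor (iii), D major (IV), E major (V), F♯ minor (vi), G♯ diminished (vii°).
Shared triads with their functions: D major (I in D major, IV in A major); F♯ minor (iii in D major, vi in A major); A major (V in D major, I in A major); B minor (vi in D major, ii in A major).

D, F♯m, A, Bm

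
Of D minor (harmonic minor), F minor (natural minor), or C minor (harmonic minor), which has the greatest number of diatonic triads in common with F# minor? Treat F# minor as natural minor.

Triads of F# minor (natural minor): F# minor (i), G# diminished (ii°), A major (III), B minor (iv), C# minor (v), D major (VI), E major (VII).
D minor (harmonic minor) shares 1: A.
F minor (natural minor) shares 0: none.
C minor (harmonic minor) shares 0: none.
The most common triads (1) are shared with D minor.

D minor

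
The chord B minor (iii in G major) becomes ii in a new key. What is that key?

A major

The numeral ii denotes a minor triad on scale degree 2. With B on degree 2, the tonic of the new key is A.
Degree 2 carries a minor triad in major keys, so the destination is A major.
Check: the diatonic triads of A major are A (I), Bm (ii), C#m (iii), D (IV), E (V), F#m (vi), G#dim (vii°) — B minor is indeed ii.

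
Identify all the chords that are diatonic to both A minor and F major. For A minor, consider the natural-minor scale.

Triads in A minor (natural minor): Am (i), Bdim (ii°), C (III), Dm (iv), Em (v), F (VI), G (VII).
Triads in F major: F (I), Gm (ii), Am (iii), Bb (IV), C (V), Dm (vi), Edim (vii°).
Shared triads with their functions: Am (i in A minor, iii in F major); C (III in A minor, V in F major); Dm (iv in A minor, vi in F major); F (VI in A minor, I in F major).

Am, C, Dm, F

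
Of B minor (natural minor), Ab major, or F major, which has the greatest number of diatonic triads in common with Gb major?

Triads of Gb major: Gb (I), Abm (ii), Bbm (iii), Cb (IV), Db (V), Ebm (vi), Fdim (vii°).
B minor (natural minor) shares 0: none.
Ab major shares 2: Bbm, Db.
F major shares 0: none.
The most common triads (2) are shared with Ab major.

Ab major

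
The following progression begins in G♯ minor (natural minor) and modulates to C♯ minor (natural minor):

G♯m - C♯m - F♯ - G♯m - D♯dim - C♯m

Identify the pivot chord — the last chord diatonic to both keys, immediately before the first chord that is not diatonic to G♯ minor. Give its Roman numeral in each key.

Chords diatonic to G♯ minor: G♯m, A♯dim, B, C♯m, D♯m, E, F♯.
Reading the progression, the first chord not in that set is D♯dim, so the modulation leaves G♯ minor there.
The chord immediately before D♯dim is G♯m, which is diatonic to both keys: i in G♯ minor and v in C♯ minor.

G♯m — i in G♯ minor, v in C♯ minor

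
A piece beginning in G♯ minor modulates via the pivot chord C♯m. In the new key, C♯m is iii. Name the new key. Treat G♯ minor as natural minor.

A major

The numeral iii denotes a minor triad on scale degree 3. With C♯ on degree 3, the tonic of the new key is A.
Degree 3 carries a minor triad in major keys, so the destination is A major.
Check: the diatonic triads of A major are A (I), Bm (ii), C♯m (iii), D (IV), E (V), F♯m (vi), G♯dim (vii°) — C♯m is indeed iii.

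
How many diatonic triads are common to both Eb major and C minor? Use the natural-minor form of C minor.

Diatonic triads of Eb major: Eb (I), Fm (ii), Gm (iii), Ab (IV), Bb (V), Cm (vi), Ddim (vii°).
Diatonic triads of C minor (natural minor): Cm (i), Ddim (ii°), Eb (III), Fm (iv), Gm (v), Ab (VI), Bb (VII).
Matching root and quality in both lists: Eb, Fm, Gm, Ab, Bb, Cm, Ddim.
That gives 7 common triads.

7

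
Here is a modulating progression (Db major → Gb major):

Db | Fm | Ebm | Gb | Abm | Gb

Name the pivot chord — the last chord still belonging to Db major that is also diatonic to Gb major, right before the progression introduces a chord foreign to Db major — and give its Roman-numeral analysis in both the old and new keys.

Chords diatonic to Db major: Db, Ebm, Fm, Gb, Ab, Bbm, Cdim.
Reading the progression, the first chord not in that set is Abm, so the modulation leaves Db major there.
The chord immediately before Abm is Gb, which is diatonic to both keys: IV in Db major and I in Gb major.

Gb — IV in Db major, I in Gb major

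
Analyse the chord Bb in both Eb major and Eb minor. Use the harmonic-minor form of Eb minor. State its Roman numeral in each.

V in Eb major; V in Eb minor

The scale of Eb major is Eb F G Ab Bb C D; Bb is degree 5, and the triad built there (Bb-D-F) is major, so it is V.
The scale of Eb minor (harmonic minor) is Eb F Gb Ab Bb Cb D; Bb is degree 5, and the triad built there (Bb-D-F) is major, so it is V.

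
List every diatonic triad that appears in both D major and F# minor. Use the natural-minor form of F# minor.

D, F#m, A, Bm

Triads in D major: D (I), Em (ii), F#m (iii), G (IV), A (V), Bm (vi), C#dim (vii°).
Triads in F# minor (natural minor): F#m (i), G#dim (ii°), A (III), Bm (iv), C#m (v), D (VI), E (VII).
Shared triads with their functions: D (I in D major, VI in F# minor); F#m (iii in D major, i in F# minor); A (V in D major, III in F# minor); Bm (vi in D major, iv in F# minor).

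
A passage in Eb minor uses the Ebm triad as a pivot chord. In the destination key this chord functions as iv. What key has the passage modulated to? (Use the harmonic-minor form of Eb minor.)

Bb minor

The numeral iv denotes a minor triad on scale degree 4. With Eb on degree 4, the tonic of the new key is Bb.
Degree 4 carries a minor triad in minor keys, so the destination is Bb minor.
Check: the diatonic triads of Bb minor (natural minor) are Bbm (i), Cdim (ii°), Db (III), Ebm (iv), Fm (v), Gb (VI), Ab (VII) — Ebm is indeed iv.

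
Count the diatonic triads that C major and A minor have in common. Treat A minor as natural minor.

7

Diatonic triads of C major: C major (I), D minor (ii), E minor (iii), F major (IV), G major (V), A minor (vi), B diminished (vii°).
Diatonic triads of A minor (natural minor): A minor (i), B diminished (ii°), C major (III), D minor (iv), E minor (v), F major (VI), G major (VII).
Matching root and quality in both lists: C major, D minor, E minor, F major, G major, A minor, B diminished.
That gives 7 common triads.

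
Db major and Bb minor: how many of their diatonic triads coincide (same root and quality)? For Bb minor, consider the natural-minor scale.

7

Diatonic triads of Db major: Db (I), Ebm (ii), Fm (iii), Gb (IV), Ab (V), Bbm (vi), Cdim (vii°).
Diatonic triads of Bb minor (natural minor): Bbm (i), Cdim (ii°), Db (III), Ebm (iv), Fm (v), Gb (VI), Ab (VII).
Matching root and quality in both lists: Db, Ebm, Fm, Gb, Ab, Bbm, Cdim.
That gives 7 common triads.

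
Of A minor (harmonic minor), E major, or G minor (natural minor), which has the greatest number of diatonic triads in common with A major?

E major

Triads of A major: A major (I), B minor (ii), C# minor (iii), D major (IV), E major (V), F# minor (vi), G# diminished (vii°).
A minor (harmonic minor) shares 2: E, G#dim.
E major shares 4: A, C#m, E, F#m.
G minor (natural minor) shares 0: none.
The most common triads (4) are shared with E major.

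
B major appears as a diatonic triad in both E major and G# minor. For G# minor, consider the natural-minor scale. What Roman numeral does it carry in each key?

V in E major; III in G# minor

The scale of E major is E F# G# A B C# D#; B is degree 5, and the triad built there (B-D#-F#) is major, so it is V.
The scale of G# minor (natural minor) is G# A# B C# D# E F#; B is degree 3, and the triad built there (B-D#-F#) is major, so it is III.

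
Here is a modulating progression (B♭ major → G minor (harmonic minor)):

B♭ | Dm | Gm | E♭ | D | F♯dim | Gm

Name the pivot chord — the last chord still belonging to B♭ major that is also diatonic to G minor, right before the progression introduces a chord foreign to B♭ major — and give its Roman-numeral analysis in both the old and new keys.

Chords diatonic to B♭ major: B♭, Cm, Dm, E♭, F, Gm, Adim.
Reading the progression, the first chord not in that set is D, so the modulation leaves B♭ major there.
The chord immediately before D is E♭, which is diatonic to both keys: IV in B♭ major and VI in G minor.

E♭ — IV in B♭ major, VI in G minor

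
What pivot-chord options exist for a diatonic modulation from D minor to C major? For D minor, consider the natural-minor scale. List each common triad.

Triads in D minor (natural minor): Dm (i), Edim (ii°), F (III), Gm (iv), Am (v), Bb (VI), C (VII).
Triads in C major: C (I), Dm (ii), Em (iii), F (IV), G (V), Am (vi), Bdim (vii°).
Shared triads with their functions: Dm (i in D minor, ii in C major); F (III in D minor, IV in C major); Am (v in D minor, vi in C major); C (VII in D minor, I in C major).

Dm, F, Am, C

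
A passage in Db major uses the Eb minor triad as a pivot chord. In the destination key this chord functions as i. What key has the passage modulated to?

The numeral i denotes a minor triad on scale degree 1. With Eb on degree 1, the tonic of the new key is Eb.
Degree 1 carries a minor triad in minor keys, so the destination is Eb minor.
Check: the diatonic triads of Eb minor (natural minor) are Ebm (i), Fdim (ii°), Gb (III), Abm (iv), Bbm (v), Cb (VI), Db (VII) — Eb minor is indeed i.

Eb minor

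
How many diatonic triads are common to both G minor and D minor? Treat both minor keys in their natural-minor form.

Diatonic triads of G minor (natural minor): G minor (i), A diminished (ii°), Bb major (III), C minor (iv), D minor (v), Eb major (VI), F major (VII).
Diatonic triads of D minor (natural minor): D minor (i), E diminished (ii°), F major (III), G minor (iv), A minor (v), Bb major (VI), C major (VII).
Matching root and quality in both lists: G minor, Bb major, D minor, F major.
That gives 4 common triads.

4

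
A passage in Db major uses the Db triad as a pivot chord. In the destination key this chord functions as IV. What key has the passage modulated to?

Ab major

The numeral IV denotes a major triad on scale degree 4. With Db on degree 4, the tonic of the new key is Ab.
Degree 4 carries a major triad in major keys, so the destination is Ab major.
Check: the diatonic triads of Ab major are Ab (I), Bbm (ii), Cm (iii), Db (IV), Eb (V), Fm (vi), Gdim (vii°) — Db is indeed IV.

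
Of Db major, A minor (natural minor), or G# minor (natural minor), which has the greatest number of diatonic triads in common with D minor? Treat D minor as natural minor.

Triads of D minor (natural minor): Dm (i), Edim (ii°), F (III), Gm (iv), Am (v), Bb (VI), C (VII).
Db major shares 0: none.
A minor (natural minor) shares 4: Dm, F, Am, C.
G# minor (natural minor) shares 0: none.
The most common triads (4) are shared with A minor.

A minor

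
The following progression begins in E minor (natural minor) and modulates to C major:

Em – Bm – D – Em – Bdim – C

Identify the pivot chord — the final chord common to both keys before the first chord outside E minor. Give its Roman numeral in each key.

Chords diatonic to E minor: Em, F#dim, G, Am, Bm, C, D.
Reading the progression, the first chord not in that set is Bdim, so the modulation leaves E minor there.
The chord immediately before Bdim is Em, which is diatonic to both keys: i in E minor and iii in C major.

Em — i in E minor, iii in C major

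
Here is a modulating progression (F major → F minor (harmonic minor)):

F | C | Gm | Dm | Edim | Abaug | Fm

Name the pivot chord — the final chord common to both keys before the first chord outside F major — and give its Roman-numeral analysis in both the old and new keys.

Chords diatonic to F major: F, Gm, Am, Bb, C, Dm, Edim.
Reading the progression, the first chord not in that set is Abaug, so the modulation leaves F major there.
The chord immediately before Abaug is Edim, which is diatonic to both keys: vii° in F major and vii° in F minor.

Edim — vii° in F major, vii° in F minor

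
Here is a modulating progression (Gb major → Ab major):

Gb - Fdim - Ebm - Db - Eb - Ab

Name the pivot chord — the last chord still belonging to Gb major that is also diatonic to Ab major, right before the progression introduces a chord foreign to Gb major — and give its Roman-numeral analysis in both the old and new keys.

Db — V in Gb major, IV in Ab major

Chords diatonic to Gb major: Gb, Abm, Bbm, Cb, Db, Ebm, Fdim.
Reading the progression, the first chord not in that set is Eb, so the modulation leaves Gb major there.
The chord immediately before Eb is Db, which is diatonic to both keys: V in Gb major and IV in Ab major.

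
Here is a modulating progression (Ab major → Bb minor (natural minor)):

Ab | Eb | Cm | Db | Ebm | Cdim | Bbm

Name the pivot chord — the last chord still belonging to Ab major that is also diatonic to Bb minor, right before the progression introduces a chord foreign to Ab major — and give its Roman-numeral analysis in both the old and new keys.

Chords diatonic to Ab major: Ab, Bbm, Cm, Db, Eb, Fm, Gdim.
Reading the progression, the first chord not in that set is Ebm, so the modulation leaves Ab major there.
The chord immediately before Ebm is Db, which is diatonic to both keys: IV in Ab major and III in Bb minor.

Db — IV in Ab major, III in Bb minor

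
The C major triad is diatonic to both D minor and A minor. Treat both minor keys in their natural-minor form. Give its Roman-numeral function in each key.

VII in D minor; III in A minor

The scale of D minor (natural minor) is D E F G A Bb C; C is degree 7, and the triad built there (C-E-G) is major, so it is VII.
The scale of A minor (natural minor) is A B C D E F G; C is degree 3, and the triad built there (C-E-G) is major, so it is III.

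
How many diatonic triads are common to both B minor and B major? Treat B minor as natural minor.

0

Diatonic triads of B minor (natural minor): Bm (i), C#dim (ii°), D (III), Em (iv), F#m (v), G (VI), A (VII).
Diatonic triads of B major: B (I), C#m (ii), D#m (iii), E (IV), F# (V), G#m (vi), A#dim (vii°).
No triad has the same root and quality in both keys.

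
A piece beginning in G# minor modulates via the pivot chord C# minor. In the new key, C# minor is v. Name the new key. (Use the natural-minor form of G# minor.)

F# minor

The numeral v denotes a minor triad on scale degree 5. With C# on degree 5, the tonic of the new key is F#.
Degree 5 carries a minor triad in natural-minor keys, so the destination is F# minor.
Check: the diatonic triads of F# minor (natural minor) are F#m (i), G#dim (ii°), A (III), Bm (iv), C#m (v), D (VI), E (VII) — C# minor is indeed v.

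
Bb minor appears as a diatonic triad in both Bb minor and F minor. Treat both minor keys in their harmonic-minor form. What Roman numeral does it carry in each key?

The scale of Bb minor (harmonic minor) is Bb C Db Eb F Gb A; Bb is degree 1, and the triad built there (Bb-Db-F) is minor, so it is i.
The scale of F minor (harmonic minor) is F G Ab Bb C Db E; Bb is degree 4, and the triad built there (Bb-Db-F) is minor, so it is iv.

i in Bb minor; iv in F minor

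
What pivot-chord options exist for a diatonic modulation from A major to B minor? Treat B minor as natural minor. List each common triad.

A, Bm, D, F#m

Triads in A major: A (I), Bm (ii), C#m (iii), D (IV), E (V), F#m (vi), G#dim (vii°).
Triads in B minor (natural minor): Bm (i), C#dim (ii°), D (III), Em (iv), F#m (v), G (VI), A (VII).
Shared triads with their functions: A (I in A major, VII in B minor); Bm (ii in A major, i in B minor); D (IV in A major, III in B minor); F#m (vi in A major, v in B minor).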